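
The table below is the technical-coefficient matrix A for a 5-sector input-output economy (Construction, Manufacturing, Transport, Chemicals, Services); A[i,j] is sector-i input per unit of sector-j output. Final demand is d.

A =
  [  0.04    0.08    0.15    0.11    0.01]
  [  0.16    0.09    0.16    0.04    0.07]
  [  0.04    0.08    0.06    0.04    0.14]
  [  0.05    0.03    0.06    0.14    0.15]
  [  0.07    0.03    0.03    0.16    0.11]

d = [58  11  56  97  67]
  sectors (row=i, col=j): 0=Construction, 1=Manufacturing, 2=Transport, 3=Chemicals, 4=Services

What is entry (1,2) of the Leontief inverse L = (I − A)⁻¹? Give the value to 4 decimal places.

L[1,2] = 0.2430

Form M = I − A:
  [  0.96   -0.08   -0.15   -0.11   -0.01]
  [ -0.16    0.91   -0.16   -0.04   -0.07]
  [ -0.04   -0.08    0.94   -0.04   -0.14]
  [ -0.05   -0.03   -0.06    0.86   -0.15]
  [ -0.07   -0.03   -0.03   -0.16    0.89]
Leontief inverse L = M⁻¹:
  [  1.0855    0.1220    0.2075    0.1696    0.0830]
  [  0.2189    1.1485    0.2430    0.1209    0.1514]
  [  0.0858    0.1153    1.1103    0.1056    0.2025]
  [  0.0964    0.0664    0.1123    1.2264    0.2307]
  [  0.1130    0.0641    0.0821    0.2414    1.1835]
Total output x = L · d:
  x_0 = 1.0855·58 + 0.1220·11 + 0.2075·56 + 0.1696·97 + 0.0830·67 = 97.9355
  x_1 = 0.2189·58 + 1.1485·11 + 0.2430·56 + 0.1209·97 + 0.1514·67 = 60.8008
  x_2 = 0.0858·58 + 0.1153·11 + 1.1103·56 + 0.1056·97 + 0.2025·67 = 92.2370
  x_3 = 0.0964·58 + 0.0664·11 + 0.1123·56 + 1.2264·97 + 0.2307·67 = 147.0245
  x_4 = 0.1130·58 + 0.0641·11 + 0.0821·56 + 0.2414·97 + 1.1835·67 = 114.5736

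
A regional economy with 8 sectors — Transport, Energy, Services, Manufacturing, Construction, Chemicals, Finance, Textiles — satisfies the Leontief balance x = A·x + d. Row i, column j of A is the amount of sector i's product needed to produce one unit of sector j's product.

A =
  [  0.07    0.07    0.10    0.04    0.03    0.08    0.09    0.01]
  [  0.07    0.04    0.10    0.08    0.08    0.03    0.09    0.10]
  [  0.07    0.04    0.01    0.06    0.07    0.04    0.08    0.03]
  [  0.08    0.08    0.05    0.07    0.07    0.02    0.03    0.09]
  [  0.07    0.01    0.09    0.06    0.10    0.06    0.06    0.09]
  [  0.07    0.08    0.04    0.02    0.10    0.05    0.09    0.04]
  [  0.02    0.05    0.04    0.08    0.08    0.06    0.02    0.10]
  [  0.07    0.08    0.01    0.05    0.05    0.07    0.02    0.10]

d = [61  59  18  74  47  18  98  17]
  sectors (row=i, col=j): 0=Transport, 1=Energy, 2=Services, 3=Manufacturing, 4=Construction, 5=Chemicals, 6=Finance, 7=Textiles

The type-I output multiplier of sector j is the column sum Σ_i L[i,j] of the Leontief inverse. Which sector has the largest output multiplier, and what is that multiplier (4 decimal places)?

Construction (2.1267)

Form M = I − A:
  [  0.93   -0.07   -0.10   -0.04   -0.03   -0.08   -0.09   -0.01]
  [ -0.07    0.96   -0.10   -0.08   -0.08   -0.03   -0.09   -0.10]
  [ -0.07   -0.04    0.99   -0.06   -0.07   -0.04   -0.08   -0.03]
  [ -0.08   -0.08   -0.05    0.93   -0.07   -0.02   -0.03   -0.09]
  [ -0.07   -0.01   -0.09   -0.06    0.90   -0.06   -0.06   -0.09]
  [ -0.07   -0.08   -0.04   -0.02   -0.10    0.95   -0.09   -0.04]
  [ -0.02   -0.05   -0.04   -0.08   -0.08   -0.06    0.98   -0.10]
  [ -0.07   -0.08   -0.01   -0.05   -0.05   -0.07   -0.02    0.90]
Leontief inverse L = M⁻¹:
  [  1.1300    0.1223    0.1523    0.0949    0.0994    0.1285    0.1497    0.0730]
  [  0.1435    1.1033    0.1596    0.1466    0.1604    0.0899    0.1538    0.1813]
  [  0.1199    0.0835    1.0568    0.1059    0.1269    0.0818    0.1252    0.0867]
  [  0.1443    0.1338    0.1054    1.1261    0.1368    0.0704    0.0867    0.1590]
  [  0.1381    0.0676    0.1447    0.1184    1.1748    0.1161    0.1202    0.1617]
  [  0.1310    0.1304    0.0974    0.0765    0.1711    1.1017    0.1482    0.1094]
  [  0.0796    0.1001    0.0870    0.1302    0.1444    0.1052    1.0699    0.1659]
  [  0.1296    0.1321    0.0612    0.0996    0.1128    0.1173    0.0735    1.1639]
Total output x = L · d:
  x_0 = 1.1300·61 + 0.1223·59 + 0.1523·18 + 0.0949·74 + 0.0994·47 + 0.1285·18 + 0.1497·98 + 0.0730·17 = 108.8090
  x_1 = 0.1435·61 + 1.1033·59 + 0.1596·18 + 0.1466·74 + 0.1604·47 + 0.0899·18 + 0.1538·98 + 0.1813·17 = 114.8798
  x_2 = 0.1199·61 + 0.0835·59 + 1.0568·18 + 0.1059·74 + 0.1269·47 + 0.0818·18 + 0.1252·98 + 0.0867·17 = 60.2731
  x_3 = 0.1443·61 + 0.1338·59 + 0.1054·18 + 1.1261·74 + 0.1368·47 + 0.0704·18 + 0.0867·98 + 0.1590·17 = 120.8272
  x_4 = 0.1381·61 + 0.0676·59 + 0.1447·18 + 0.1184·74 + 1.1748·47 + 0.1161·18 + 0.1202·98 + 0.1617·17 = 95.6120
  x_5 = 0.1310·61 + 0.1304·59 + 0.0974·18 + 0.0765·74 + 0.1711·47 + 1.1017·18 + 0.1482·98 + 0.1094·17 = 67.3541
  x_6 = 0.0796·61 + 0.1001·59 + 0.0870·18 + 0.1302·74 + 0.1444·47 + 0.1052·18 + 1.0699·98 + 0.1659·17 = 138.3107
  x_7 = 0.1296·61 + 0.1321·59 + 0.0612·18 + 0.0996·74 + 0.1128·47 + 0.1173·18 + 0.0735·98 + 1.1639·17 = 58.5697
Output multipliers (column sums of L):
  Transport: 2.0158
  Energy: 1.8730
  Services: 1.8644
  Manufacturing: 1.8983
  Construction: 2.1267
  Chemicals: 1.8108
  Finance: 1.9272
  Textiles: 2.1009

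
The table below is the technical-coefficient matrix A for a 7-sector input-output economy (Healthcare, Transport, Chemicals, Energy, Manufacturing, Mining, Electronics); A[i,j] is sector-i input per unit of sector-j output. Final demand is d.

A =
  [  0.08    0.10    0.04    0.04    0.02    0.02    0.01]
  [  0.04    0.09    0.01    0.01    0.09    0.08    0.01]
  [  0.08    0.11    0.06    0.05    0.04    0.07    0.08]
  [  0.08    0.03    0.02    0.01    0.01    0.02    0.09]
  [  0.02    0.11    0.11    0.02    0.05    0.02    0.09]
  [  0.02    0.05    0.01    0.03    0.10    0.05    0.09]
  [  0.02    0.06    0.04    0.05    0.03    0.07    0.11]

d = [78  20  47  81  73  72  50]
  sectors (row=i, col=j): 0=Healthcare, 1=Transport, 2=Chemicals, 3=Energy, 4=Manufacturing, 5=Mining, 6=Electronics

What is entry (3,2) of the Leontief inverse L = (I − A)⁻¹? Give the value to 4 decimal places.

L[3,2] = 0.0353

Form M = I − A:
  [  0.92   -0.10   -0.04   -0.04   -0.02   -0.02   -0.01]
  [ -0.04    0.91   -0.01   -0.01   -0.09   -0.08   -0.01]
  [ -0.08   -0.11    0.94   -0.05   -0.04   -0.07   -0.08]
  [ -0.08   -0.03   -0.02    0.99   -0.01   -0.02   -0.09]
  [ -0.02   -0.11   -0.11   -0.02    0.95   -0.02   -0.09]
  [ -0.02   -0.05   -0.01   -0.03   -0.10    0.95   -0.09]
  [ -0.02   -0.06   -0.04   -0.05   -0.03   -0.07    0.89]
Leontief inverse L = M⁻¹:
  [  1.1052    0.1401    0.0568    0.0529    0.0452    0.0438    0.0334]
  [  0.0600    1.1335    0.0324    0.0233    0.1227    0.1052    0.0417]
  [  0.1153    0.1708    1.0881    0.0727    0.0808    0.1096    0.1276]
  [  0.0988    0.0621    0.0353    1.0241    0.0282    0.0406    0.1155]
  [  0.0507    0.1671    0.1383    0.0413    1.0863    0.0590    0.1349]
  [  0.0403    0.0938    0.0359    0.0463    0.1293    1.0774    0.1314]
  [  0.0445    0.1037    0.0618    0.0686    0.0613    0.1020    1.1543]
Total output x = L · d:
  x_0 = 1.1052·78 + 0.1401·20 + 0.0568·47 + 0.0529·81 + 0.0452·73 + 0.0438·72 + 0.0334·50 = 104.0862
  x_1 = 0.0600·78 + 1.1335·20 + 0.0324·47 + 0.0233·81 + 0.1227·73 + 0.1052·72 + 0.0417·50 = 49.3734
  x_2 = 0.1153·78 + 0.1708·20 + 1.0881·47 + 0.0727·81 + 0.0808·73 + 0.1096·72 + 0.1276·50 = 89.6136
  x_3 = 0.0988·78 + 0.0621·20 + 0.0353·47 + 1.0241·81 + 0.0282·73 + 0.0406·72 + 0.1155·50 = 104.3171
  x_4 = 0.0507·78 + 0.1671·20 + 0.1383·47 + 0.0413·81 + 1.0863·73 + 0.0590·72 + 0.1349·50 = 107.4273
  x_5 = 0.0403·78 + 0.0938·20 + 0.0359·47 + 0.0463·81 + 0.1293·73 + 1.0774·72 + 0.1314·50 = 104.0393
  x_6 = 0.0445·78 + 0.1037·20 + 0.0618·47 + 0.0686·81 + 0.0613·73 + 0.1020·72 + 1.1543·50 = 83.5394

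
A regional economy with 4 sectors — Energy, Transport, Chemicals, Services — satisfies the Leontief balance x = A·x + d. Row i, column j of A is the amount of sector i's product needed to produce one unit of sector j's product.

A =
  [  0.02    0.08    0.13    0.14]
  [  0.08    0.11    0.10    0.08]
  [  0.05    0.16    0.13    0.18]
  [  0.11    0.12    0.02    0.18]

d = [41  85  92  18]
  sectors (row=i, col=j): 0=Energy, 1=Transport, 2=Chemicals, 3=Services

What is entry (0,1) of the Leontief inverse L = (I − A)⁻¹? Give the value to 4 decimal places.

L[0,1] = 0.1614

Form M = I − A:
  [  0.98   -0.08   -0.13   -0.14]
  [ -0.08    0.89   -0.10   -0.08]
  [ -0.05   -0.16    0.87   -0.18]
  [ -0.11   -0.12   -0.02    0.82]
Leontief inverse L = M⁻¹:
  [  1.0698    0.1614    0.1839    0.2388]
  [  0.1243    1.1865    0.1589    0.1718]
  [  0.1184    0.2692    1.2052    0.3110]
  [  0.1646    0.2019    0.0773    1.2843]
Total output x = L · d:
  x_0 = 1.0698·41 + 0.1614·85 + 0.1839·92 + 0.2388·18 = 78.7959
  x_1 = 0.1243·41 + 1.1865·85 + 0.1589·92 + 0.1718·18 = 123.6587
  x_2 = 0.1184·41 + 0.2692·85 + 1.2052·92 + 0.3110·18 = 144.2179
  x_3 = 0.1646·41 + 0.2019·85 + 0.0773·92 + 1.2843·18 = 54.1353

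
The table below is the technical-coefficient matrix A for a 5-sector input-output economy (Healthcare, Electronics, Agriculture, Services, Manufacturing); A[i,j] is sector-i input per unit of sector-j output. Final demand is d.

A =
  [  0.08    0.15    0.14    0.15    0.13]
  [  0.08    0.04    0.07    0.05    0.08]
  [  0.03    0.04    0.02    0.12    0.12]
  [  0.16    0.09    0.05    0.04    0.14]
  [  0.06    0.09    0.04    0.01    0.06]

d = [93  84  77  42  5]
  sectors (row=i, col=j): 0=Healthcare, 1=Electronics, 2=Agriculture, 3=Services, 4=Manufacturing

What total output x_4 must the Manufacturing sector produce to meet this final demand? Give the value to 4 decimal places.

Form M = I − A:
  [  0.92   -0.15   -0.14   -0.15   -0.13]
  [ -0.08    0.96   -0.07   -0.05   -0.08]
  [ -0.03   -0.04    0.98   -0.12   -0.12]
  [ -0.16   -0.09   -0.05    0.96   -0.14]
  [ -0.06   -0.09   -0.04   -0.01    0.94]
Leontief inverse L = M⁻¹:
  [  1.1685    0.2346    0.2049    0.2229    0.2409]
  [  0.1225    1.0864    0.1053    0.0903    0.1363]
  [  0.0795    0.0868    1.0528    0.1504    0.1752]
  [  0.2238    0.1636    0.1089    1.1011    0.2228]
  [  0.0921    0.1244    0.0691    0.0410    1.1021]
Total output x = L · d:
  x_0 = 1.1685·93 + 0.2346·84 + 0.2049·77 + 0.2229·42 + 0.2409·5 = 154.7235
  x_1 = 0.1225·93 + 1.0864·84 + 0.1053·77 + 0.0903·42 + 0.1363·5 = 115.2334
  x_2 = 0.0795·93 + 0.0868·84 + 1.0528·77 + 0.1504·42 + 0.1752·5 = 102.9347
  x_3 = 0.2238·93 + 0.1636·84 + 0.1089·77 + 1.1011·42 + 0.2228·5 = 90.3054
  x_4 = 0.0921·93 + 0.1244·84 + 0.0691·77 + 0.0410·42 + 1.1021·5 = 31.5690

31.5690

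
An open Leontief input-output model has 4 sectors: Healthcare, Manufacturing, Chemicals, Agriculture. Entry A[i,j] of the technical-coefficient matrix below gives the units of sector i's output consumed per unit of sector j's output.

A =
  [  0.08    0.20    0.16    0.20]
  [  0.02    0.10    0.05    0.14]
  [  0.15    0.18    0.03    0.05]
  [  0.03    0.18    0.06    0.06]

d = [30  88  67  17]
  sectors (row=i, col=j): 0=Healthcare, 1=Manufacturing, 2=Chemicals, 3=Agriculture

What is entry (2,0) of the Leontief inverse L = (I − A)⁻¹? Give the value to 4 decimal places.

Form M = I − A:
  [  0.92   -0.20   -0.16   -0.20]
  [ -0.02    0.90   -0.05   -0.14]
  [ -0.15   -0.18    0.97   -0.05]
  [ -0.03   -0.18   -0.06    0.94]
Leontief inverse L = M⁻¹:
  [  1.1417    0.3606    0.2260    0.3087]
  [  0.0447    1.1747    0.0796    0.1887]
  [  0.1878    0.2869    1.0854    0.1404]
  [  0.0570    0.2548    0.0917    1.1188]
Total output x = L · d:
  x_0 = 1.1417·30 + 0.3606·88 + 0.2260·67 + 0.3087·17 = 86.3774
  x_1 = 0.0447·30 + 1.1747·88 + 0.0796·67 + 0.1887·17 = 113.2533
  x_2 = 0.1878·30 + 0.2869·88 + 1.0854·67 + 0.1404·17 = 105.9865
  x_3 = 0.0570·30 + 0.2548·88 + 0.0917·67 + 1.1188·17 = 49.2937

L[2,0] = 0.1878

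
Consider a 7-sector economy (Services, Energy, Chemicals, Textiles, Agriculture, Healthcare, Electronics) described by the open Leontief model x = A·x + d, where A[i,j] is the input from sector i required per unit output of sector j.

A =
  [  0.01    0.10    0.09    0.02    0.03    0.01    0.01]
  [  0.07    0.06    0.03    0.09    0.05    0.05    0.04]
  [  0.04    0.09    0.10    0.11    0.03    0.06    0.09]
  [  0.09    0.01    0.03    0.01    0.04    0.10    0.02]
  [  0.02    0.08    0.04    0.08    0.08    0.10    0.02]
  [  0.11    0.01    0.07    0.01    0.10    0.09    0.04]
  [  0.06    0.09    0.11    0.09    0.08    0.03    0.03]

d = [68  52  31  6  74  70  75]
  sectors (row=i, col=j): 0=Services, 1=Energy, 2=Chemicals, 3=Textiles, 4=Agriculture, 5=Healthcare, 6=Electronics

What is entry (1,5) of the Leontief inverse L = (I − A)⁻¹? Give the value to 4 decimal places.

Form M = I − A:
  [  0.99   -0.10   -0.09   -0.02   -0.03   -0.01   -0.01]
  [ -0.07    0.94   -0.03   -0.09   -0.05   -0.05   -0.04]
  [ -0.04   -0.09    0.90   -0.11   -0.03   -0.06   -0.09]
  [ -0.09   -0.01   -0.03    0.99   -0.04   -0.10   -0.02]
  [ -0.02   -0.08   -0.04   -0.08    0.92   -0.10   -0.02]
  [ -0.11   -0.01   -0.07   -0.01   -0.10    0.91   -0.04]
  [ -0.06   -0.09   -0.11   -0.09   -0.08   -0.03    0.97]
Leontief inverse L = M⁻¹:
  [  1.0363    0.1302    0.1190    0.0536    0.0540    0.0392    0.0309]
  [  0.1071    1.0973    0.0697    0.1231    0.0859    0.0910    0.0609]
  [  0.0936    0.1424    1.1583    0.1624    0.0790    0.1158    0.1241]
  [  0.1177    0.0407    0.0654    1.0338    0.0705    0.1304    0.0371]
  [  0.0644    0.1174    0.0814    0.1174    1.1234    0.1504    0.0448]
  [  0.1466    0.0583    0.1210    0.0507    0.1432    1.1352    0.0660]
  [  0.1054    0.1413    0.1617    0.1403    0.1239    0.0836    1.0617]
Total output x = L · d:
  x_0 = 1.0363·68 + 0.1302·52 + 0.1190·31 + 0.0536·6 + 0.0540·74 + 0.0392·70 + 0.0309·75 = 90.3126
  x_1 = 0.1071·68 + 1.0973·52 + 0.0697·31 + 0.1231·6 + 0.0859·74 + 0.0910·70 + 0.0609·75 = 84.5464
  x_2 = 0.0936·68 + 0.1424·52 + 1.1583·31 + 0.1624·6 + 0.0790·74 + 0.1158·70 + 0.1241·75 = 73.9143
  x_3 = 0.1177·68 + 0.0407·52 + 0.0654·31 + 1.0338·6 + 0.0705·74 + 0.1304·70 + 0.0371·75 = 35.4824
  x_4 = 0.0644·68 + 0.1174·52 + 0.0814·31 + 0.1174·6 + 1.1234·74 + 0.1504·70 + 0.0448·75 = 110.7310
  x_5 = 0.1466·68 + 0.0583·52 + 0.1210·31 + 0.0507·6 + 0.1432·74 + 1.1352·70 + 0.0660·75 = 112.0689
  x_6 = 0.1054·68 + 0.1413·52 + 0.1617·31 + 0.1403·6 + 0.1239·74 + 0.0836·70 + 1.0617·75 = 115.0232

L[1,5] = 0.0910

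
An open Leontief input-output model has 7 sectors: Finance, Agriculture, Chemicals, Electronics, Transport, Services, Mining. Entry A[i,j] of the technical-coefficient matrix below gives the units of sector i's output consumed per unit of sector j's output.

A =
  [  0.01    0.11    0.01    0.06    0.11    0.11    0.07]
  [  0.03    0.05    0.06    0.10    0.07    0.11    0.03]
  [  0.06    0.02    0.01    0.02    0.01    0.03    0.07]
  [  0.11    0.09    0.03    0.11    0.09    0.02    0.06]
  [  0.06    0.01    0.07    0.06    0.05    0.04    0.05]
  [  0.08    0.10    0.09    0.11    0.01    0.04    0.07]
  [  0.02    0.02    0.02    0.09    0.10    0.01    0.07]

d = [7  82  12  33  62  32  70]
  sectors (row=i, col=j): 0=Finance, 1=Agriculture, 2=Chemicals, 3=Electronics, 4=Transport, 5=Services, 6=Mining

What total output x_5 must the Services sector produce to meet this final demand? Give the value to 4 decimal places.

68.0695

Form M = I − A:
  [  0.99   -0.11   -0.01   -0.06   -0.11   -0.11   -0.07]
  [ -0.03    0.95   -0.06   -0.10   -0.07   -0.11   -0.03]
  [ -0.06   -0.02    0.99   -0.02   -0.01   -0.03   -0.07]
  [ -0.11   -0.09   -0.03    0.89   -0.09   -0.02   -0.06]
  [ -0.06   -0.01   -0.07   -0.06    0.95   -0.04   -0.05]
  [ -0.08   -0.10   -0.09   -0.11   -0.01    0.96   -0.07]
  [ -0.02   -0.02   -0.02   -0.09   -0.10   -0.01    0.93]
Leontief inverse L = M⁻¹:
  [  1.0569    0.1560    0.0516    0.1313    0.1608    0.1512    0.1170]
  [  0.0777    1.0975    0.0954    0.1644    0.1160    0.1467    0.0763]
  [  0.0772    0.0429    1.0241    0.0512    0.0381    0.0494    0.0933]
  [  0.1567    0.1426    0.0654    1.1817    0.1537    0.0685    0.1110]
  [  0.0912    0.0425    0.0912    0.1031    1.0867    0.0665    0.0852]
  [  0.1261    0.1516    0.1218    0.1792    0.0681    1.0851    0.1205]
  [  0.0524    0.0479    0.0426    0.1348    0.1392    0.0329    1.1026]
Total output x = L · d:
  x_0 = 1.0569·7 + 0.1560·82 + 0.0516·12 + 0.1313·33 + 0.1608·62 + 0.1512·32 + 0.1170·70 = 48.1326
  x_1 = 0.0777·7 + 1.0975·82 + 0.0954·12 + 0.1644·33 + 0.1160·62 + 0.1467·32 + 0.0763·70 = 114.3351
  x_2 = 0.0772·7 + 0.0429·82 + 1.0241·12 + 0.0512·33 + 0.0381·62 + 0.0494·32 + 0.0933·70 = 28.5126
  x_3 = 0.1567·7 + 0.1426·82 + 0.0654·12 + 1.1817·33 + 0.1537·62 + 0.0685·32 + 0.1110·70 = 72.0634
  x_4 = 0.0912·7 + 0.0425·82 + 0.0912·12 + 0.1031·33 + 1.0867·62 + 0.0665·32 + 0.0852·70 = 84.0841
  x_5 = 0.1261·7 + 0.1516·82 + 0.1218·12 + 0.1792·33 + 0.0681·62 + 1.0851·32 + 0.1205·70 = 68.0695
  x_6 = 0.0524·7 + 0.0479·82 + 0.0426·12 + 0.1348·33 + 0.1392·62 + 0.0329·32 + 1.1026·70 = 96.1230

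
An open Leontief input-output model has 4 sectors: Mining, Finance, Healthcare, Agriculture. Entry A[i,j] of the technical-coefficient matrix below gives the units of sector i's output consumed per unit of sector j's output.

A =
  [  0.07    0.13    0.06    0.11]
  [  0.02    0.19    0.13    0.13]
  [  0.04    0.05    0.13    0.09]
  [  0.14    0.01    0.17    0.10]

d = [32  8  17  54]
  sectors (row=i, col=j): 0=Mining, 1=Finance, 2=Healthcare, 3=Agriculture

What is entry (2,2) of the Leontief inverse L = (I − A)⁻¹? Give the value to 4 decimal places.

Form M = I − A:
  [  0.93   -0.13   -0.06   -0.11]
  [ -0.02    0.81   -0.13   -0.13]
  [ -0.04   -0.05    0.87   -0.09]
  [ -0.14   -0.01   -0.17    0.90]
Leontief inverse L = M⁻¹:
  [  1.1120    0.1893    0.1396    0.1772]
  [  0.0696    1.2629    0.2354    0.2145]
  [  0.0746    0.0875    1.1952    0.1413]
  [  0.1878    0.0600    0.2501    1.1677]
Total output x = L · d:
  x_0 = 1.1120·32 + 0.1893·8 + 0.1396·17 + 0.1772·54 = 49.0417
  x_1 = 0.0696·32 + 1.2629·8 + 0.2354·17 + 0.2145·54 = 27.9127
  x_2 = 0.0746·32 + 0.0875·8 + 1.1952·17 + 0.1413·54 = 31.0338
  x_3 = 0.1878·32 + 0.0600·8 + 0.2501·17 + 1.1677·54 = 73.8008

L[2,2] = 1.1952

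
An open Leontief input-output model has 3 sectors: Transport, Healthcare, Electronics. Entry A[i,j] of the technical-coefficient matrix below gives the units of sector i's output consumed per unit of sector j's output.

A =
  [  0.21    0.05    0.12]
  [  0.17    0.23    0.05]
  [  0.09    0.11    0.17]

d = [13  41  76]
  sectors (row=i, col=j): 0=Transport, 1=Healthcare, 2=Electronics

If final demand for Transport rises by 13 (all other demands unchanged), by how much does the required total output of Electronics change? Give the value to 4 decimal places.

Form M = I − A:
  [  0.79   -0.05   -0.12]
  [ -0.17    0.77   -0.05]
  [ -0.09   -0.11    0.83]
Leontief inverse L = M⁻¹:
  [  1.3126    0.1133    0.1966]
  [  0.3016    1.3360    0.1241]
  [  0.1823    0.1893    1.2426]
Total output x = L · d:
  x_0 = 1.3126·13 + 0.1133·41 + 0.1966·76 = 36.6517
  x_1 = 0.3016·13 + 1.3360·41 + 0.1241·76 = 68.1289
  x_2 = 0.1823·13 + 0.1893·41 + 1.2426·76 = 104.5697
Δx_2 = L[2,0] · Δd_0 = 0.1823 · 13 = 2.3700

2.3700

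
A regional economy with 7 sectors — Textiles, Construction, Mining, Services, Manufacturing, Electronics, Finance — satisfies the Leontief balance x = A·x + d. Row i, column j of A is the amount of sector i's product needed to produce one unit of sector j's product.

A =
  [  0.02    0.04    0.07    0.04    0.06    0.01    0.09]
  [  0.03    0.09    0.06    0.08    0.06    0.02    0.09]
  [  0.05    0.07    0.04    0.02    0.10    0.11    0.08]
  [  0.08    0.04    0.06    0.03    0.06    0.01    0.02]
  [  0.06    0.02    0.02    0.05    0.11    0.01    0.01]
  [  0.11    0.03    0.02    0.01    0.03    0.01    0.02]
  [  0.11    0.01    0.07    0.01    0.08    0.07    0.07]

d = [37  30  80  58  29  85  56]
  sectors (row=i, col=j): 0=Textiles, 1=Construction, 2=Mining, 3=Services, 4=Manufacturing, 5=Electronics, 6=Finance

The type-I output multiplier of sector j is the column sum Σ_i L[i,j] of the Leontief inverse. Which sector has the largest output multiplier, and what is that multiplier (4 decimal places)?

Manufacturing (1.7889)

Form M = I − A:
  [  0.98   -0.04   -0.07   -0.04   -0.06   -0.01   -0.09]
  [ -0.03    0.91   -0.06   -0.08   -0.06   -0.02   -0.09]
  [ -0.05   -0.07    0.96   -0.02   -0.10   -0.11   -0.08]
  [ -0.08   -0.04   -0.06    0.97   -0.06   -0.01   -0.02]
  [ -0.06   -0.02   -0.02   -0.05    0.89   -0.01   -0.01]
  [ -0.11   -0.03   -0.02   -0.01   -0.03    0.99   -0.02]
  [ -0.11   -0.01   -0.07   -0.01   -0.08   -0.07    0.93]
Leontief inverse L = M⁻¹:
  [  1.0551    0.0609    0.0958    0.0573    0.1017    0.0326    0.1193]
  [  0.0739    1.1194    0.0945    0.1048    0.1112    0.0451    0.1280]
  [  0.0986    0.0977    1.0722    0.0446    0.1517    0.1323    0.1167]
  [  0.1058    0.0606    0.0830    1.0477    0.0963    0.0264    0.0474]
  [  0.0841    0.0357    0.0389    0.0667    1.1438    0.0202    0.0291]
  [  0.1281    0.0450    0.0392    0.0237    0.0560    1.0205    0.0432]
  [  0.1510    0.0337    0.1002    0.0300    0.1283    0.0931    1.1058]
Total output x = L · d:
  x_0 = 1.0551·37 + 0.0609·30 + 0.0958·80 + 0.0573·58 + 0.1017·29 + 0.0326·85 + 0.1193·56 = 64.2517
  x_1 = 0.0739·37 + 1.1194·30 + 0.0945·80 + 0.1048·58 + 0.1112·29 + 0.0451·85 + 0.1280·56 = 64.1791
  x_2 = 0.0986·37 + 0.0977·30 + 1.0722·80 + 0.0446·58 + 0.1517·29 + 0.1323·85 + 0.1167·56 = 117.1210
  x_3 = 0.1058·37 + 0.0606·30 + 0.0830·80 + 1.0477·58 + 0.0963·29 + 0.0264·85 + 0.0474·56 = 80.8327
  x_4 = 0.0841·37 + 0.0357·30 + 0.0389·80 + 0.0667·58 + 1.1438·29 + 0.0202·85 + 0.0291·56 = 47.6807
  x_5 = 0.1281·37 + 0.0450·30 + 0.0392·80 + 0.0237·58 + 0.0560·29 + 1.0205·85 + 0.0432·56 = 101.3865
  x_6 = 0.1510·37 + 0.0337·30 + 0.1002·80 + 0.0300·58 + 0.1283·29 + 0.0931·85 + 1.1058·56 = 89.9224
Output multipliers (column sums of L):
  Textiles: 1.6966
  Construction: 1.4531
  Mining: 1.5238
  Services: 1.3749
  Manufacturing: 1.7889
  Electronics: 1.3703
  Finance: 1.5894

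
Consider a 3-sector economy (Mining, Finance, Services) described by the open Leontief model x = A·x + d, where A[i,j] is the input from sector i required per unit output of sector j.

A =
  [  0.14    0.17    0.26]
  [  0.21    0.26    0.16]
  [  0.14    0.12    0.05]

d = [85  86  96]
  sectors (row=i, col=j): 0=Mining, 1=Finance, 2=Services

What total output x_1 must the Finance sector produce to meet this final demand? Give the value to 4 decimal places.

Form M = I − A:
  [  0.86   -0.17   -0.26]
  [ -0.21    0.74   -0.16]
  [ -0.14   -0.12    0.95]
Leontief inverse L = M⁻¹:
  [  1.3230    0.3728    0.4249]
  [  0.4293    1.5103    0.3719]
  [  0.2492    0.2457    1.1622]
Total output x = L · d:
  x_0 = 1.3230·85 + 0.3728·86 + 0.4249·96 = 185.3062
  x_1 = 0.4293·85 + 1.5103·86 + 0.3719·96 = 202.0758
  x_2 = 0.2492·85 + 0.2457·86 + 1.1622·96 = 153.8863

202.0758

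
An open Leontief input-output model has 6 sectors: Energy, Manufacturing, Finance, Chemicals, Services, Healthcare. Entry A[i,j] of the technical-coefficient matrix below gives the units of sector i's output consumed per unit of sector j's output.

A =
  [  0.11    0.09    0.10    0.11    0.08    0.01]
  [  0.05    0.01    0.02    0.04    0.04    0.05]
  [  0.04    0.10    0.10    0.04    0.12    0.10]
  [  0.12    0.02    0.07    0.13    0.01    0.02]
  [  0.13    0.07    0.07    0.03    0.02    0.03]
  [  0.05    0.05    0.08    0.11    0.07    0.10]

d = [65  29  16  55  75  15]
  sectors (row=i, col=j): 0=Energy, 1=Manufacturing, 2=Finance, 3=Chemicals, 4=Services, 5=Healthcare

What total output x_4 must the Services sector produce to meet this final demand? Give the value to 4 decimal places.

101.1064

Form M = I − A:
  [  0.89   -0.09   -0.10   -0.11   -0.08   -0.01]
  [ -0.05    0.99   -0.02   -0.04   -0.04   -0.05]
  [ -0.04   -0.10    0.90   -0.04   -0.12   -0.10]
  [ -0.12   -0.02   -0.07    0.87   -0.01   -0.02]
  [ -0.13   -0.07   -0.07   -0.03    0.98   -0.03]
  [ -0.05   -0.05   -0.08   -0.11   -0.07    0.90]
Leontief inverse L = M⁻¹:
  [  1.1833    0.1388    0.1622    0.1738    0.1273    0.0470]
  [  0.0822    1.0315    0.0482    0.0706    0.0602    0.0672]
  [  0.1064    0.1481    1.1599    0.0979    0.1682    0.1461]
  [  0.1784    0.0582    0.1213    1.1878    0.0472    0.0467]
  [  0.1794    0.1073    0.1158    0.0768    1.0585    0.0578]
  [  0.1155    0.0936    0.1386    0.1734    0.1135    1.1406]
Total output x = L · d:
  x_0 = 1.1833·65 + 0.1388·29 + 0.1622·16 + 0.1738·55 + 0.1273·75 + 0.0470·15 = 103.3448
  x_1 = 0.0822·65 + 1.0315·29 + 0.0482·16 + 0.0706·55 + 0.0602·75 + 0.0672·15 = 45.4368
  x_2 = 0.1064·65 + 0.1481·29 + 1.1599·16 + 0.0979·55 + 0.1682·75 + 0.1461·15 = 49.9578
  x_3 = 0.1784·65 + 0.0582·29 + 0.1213·16 + 1.1878·55 + 0.0472·75 + 0.0467·15 = 84.7934
  x_4 = 0.1794·65 + 0.1073·29 + 0.1158·16 + 0.0768·55 + 1.0585·75 + 0.0578·15 = 101.1064
  x_5 = 0.1155·65 + 0.0936·29 + 0.1386·16 + 0.1734·55 + 0.1135·75 + 1.1406·15 = 47.6005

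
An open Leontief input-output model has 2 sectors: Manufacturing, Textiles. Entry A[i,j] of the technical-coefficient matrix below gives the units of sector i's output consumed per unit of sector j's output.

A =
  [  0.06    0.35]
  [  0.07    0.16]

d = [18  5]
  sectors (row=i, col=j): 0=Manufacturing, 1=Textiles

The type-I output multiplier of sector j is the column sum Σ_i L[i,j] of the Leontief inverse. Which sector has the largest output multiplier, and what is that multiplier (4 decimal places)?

Textiles (1.6861)

Form M = I − A:
  [  0.94   -0.35]
  [ -0.07    0.84]
Leontief inverse L = M⁻¹:
  [  1.0979    0.4575]
  [  0.0915    1.2286]
Total output x = L · d:
  x_0 = 1.0979·18 + 0.4575·5 = 22.0494
  x_1 = 0.0915·18 + 1.2286·5 = 7.7898
Output multipliers (column sums of L):
  Manufacturing: 1.1894
  Textiles: 1.6861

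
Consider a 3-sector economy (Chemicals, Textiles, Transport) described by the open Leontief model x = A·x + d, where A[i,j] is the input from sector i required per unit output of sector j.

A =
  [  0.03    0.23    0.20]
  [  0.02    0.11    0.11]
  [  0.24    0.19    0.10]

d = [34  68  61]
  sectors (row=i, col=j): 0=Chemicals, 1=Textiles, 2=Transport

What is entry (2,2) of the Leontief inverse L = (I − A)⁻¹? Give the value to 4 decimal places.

Form M = I − A:
  [  0.97   -0.23   -0.20]
  [ -0.02    0.89   -0.11]
  [ -0.24   -0.19    0.90]
Leontief inverse L = M⁻¹:
  [  1.1097    0.3485    0.2892]
  [  0.0632    1.1735    0.1575]
  [  0.3092    0.3407    1.2215]
Total output x = L · d:
  x_0 = 1.1097·34 + 0.3485·68 + 0.2892·61 = 79.0673
  x_1 = 0.0632·34 + 1.1735·68 + 0.1575·61 = 91.5531
  x_2 = 0.3092·34 + 0.3407·68 + 1.2215·61 = 108.1903

L[2,2] = 1.2215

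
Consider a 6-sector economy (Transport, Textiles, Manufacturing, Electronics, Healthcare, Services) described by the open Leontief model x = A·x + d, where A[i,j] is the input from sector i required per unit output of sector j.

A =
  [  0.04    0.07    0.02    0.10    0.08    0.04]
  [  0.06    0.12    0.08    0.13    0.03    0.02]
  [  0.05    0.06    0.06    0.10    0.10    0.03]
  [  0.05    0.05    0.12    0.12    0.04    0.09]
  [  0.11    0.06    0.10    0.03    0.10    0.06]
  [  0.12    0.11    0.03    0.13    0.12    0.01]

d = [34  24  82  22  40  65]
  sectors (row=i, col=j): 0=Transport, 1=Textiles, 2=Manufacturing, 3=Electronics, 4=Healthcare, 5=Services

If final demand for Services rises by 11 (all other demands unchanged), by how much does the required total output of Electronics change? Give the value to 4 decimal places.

Form M = I − A:
  [  0.96   -0.07   -0.02   -0.10   -0.08   -0.04]
  [ -0.06    0.88   -0.08   -0.13   -0.03   -0.02]
  [ -0.05   -0.06    0.94   -0.10   -0.10   -0.03]
  [ -0.05   -0.05   -0.12    0.88   -0.04   -0.09]
  [ -0.11   -0.06   -0.10   -0.03    0.90   -0.06]
  [ -0.12   -0.11   -0.03   -0.13   -0.12    0.99]
Leontief inverse L = M⁻¹:
  [  1.0843    0.1176    0.0694    0.1632    0.1247    0.0707]
  [  0.1086    1.1794    0.1405    0.2137    0.0817    0.0568]
  [  0.0995    0.1121    1.1154    0.1694    0.1527    0.0647]
  [  0.1074    0.1127    0.1813    1.2083    0.1043    0.1283]
  [  0.1665    0.1211    0.1545    0.1080    1.1645    0.0942]
  [  0.1808    0.1782    0.1004    0.2204    0.1837    1.0552]
Total output x = L · d:
  x_0 = 1.0843·34 + 0.1176·24 + 0.0694·82 + 0.1632·22 + 0.1247·40 + 0.0707·65 = 58.5506
  x_1 = 0.1086·34 + 1.1794·24 + 0.1405·82 + 0.2137·22 + 0.0817·40 + 0.0568·65 = 55.1804
  x_2 = 0.0995·34 + 0.1121·24 + 1.1154·82 + 0.1694·22 + 0.1527·40 + 0.0647·65 = 111.5795
  x_3 = 0.1074·34 + 0.1127·24 + 0.1813·82 + 1.2083·22 + 0.1043·40 + 0.1283·65 = 60.3160
  x_4 = 0.1665·34 + 0.1211·24 + 0.1545·82 + 0.1080·22 + 1.1645·40 + 0.0942·65 = 76.3167
  x_5 = 0.1808·34 + 0.1782·24 + 0.1004·82 + 0.2204·22 + 0.1837·40 + 1.0552·65 = 99.4367
Δx_3 = L[3,5] · Δd_5 = 0.1283 · 11 = 1.4110

1.4110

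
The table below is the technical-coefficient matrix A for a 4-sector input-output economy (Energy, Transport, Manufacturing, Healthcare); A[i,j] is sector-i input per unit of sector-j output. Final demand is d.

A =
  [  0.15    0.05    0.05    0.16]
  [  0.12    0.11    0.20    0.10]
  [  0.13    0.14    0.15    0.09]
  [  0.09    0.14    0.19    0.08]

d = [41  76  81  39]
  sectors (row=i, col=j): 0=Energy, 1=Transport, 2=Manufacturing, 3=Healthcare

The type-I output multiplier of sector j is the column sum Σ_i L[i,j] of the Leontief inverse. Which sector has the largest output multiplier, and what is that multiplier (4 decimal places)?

Manufacturing (2.1407)

Form M = I − A:
  [  0.85   -0.05   -0.05   -0.16]
  [ -0.12    0.89   -0.20   -0.10]
  [ -0.13   -0.14    0.85   -0.09]
  [ -0.09   -0.14   -0.19    0.92]
Leontief inverse L = M⁻¹:
  [  1.2460    0.1340    0.1600    0.2469]
  [  0.2489    1.2258    0.3502    0.2108]
  [  0.2540    0.2490    1.2942    0.1979]
  [  0.2122    0.2511    0.3362    1.1840]
Total output x = L · d:
  x_0 = 1.2460·41 + 0.1340·76 + 0.1600·81 + 0.2469·39 = 83.8628
  x_1 = 0.2489·41 + 1.2258·76 + 0.3502·81 + 0.2108·39 = 139.9555
  x_2 = 0.2540·41 + 0.2490·76 + 1.2942·81 + 0.1979·39 = 141.8865
  x_3 = 0.2122·41 + 0.2511·76 + 0.3362·81 + 1.1840·39 = 101.1955
Output multipliers (column sums of L):
  Energy: 1.9612
  Transport: 1.8599
  Manufacturing: 2.1407
  Healthcare: 1.8396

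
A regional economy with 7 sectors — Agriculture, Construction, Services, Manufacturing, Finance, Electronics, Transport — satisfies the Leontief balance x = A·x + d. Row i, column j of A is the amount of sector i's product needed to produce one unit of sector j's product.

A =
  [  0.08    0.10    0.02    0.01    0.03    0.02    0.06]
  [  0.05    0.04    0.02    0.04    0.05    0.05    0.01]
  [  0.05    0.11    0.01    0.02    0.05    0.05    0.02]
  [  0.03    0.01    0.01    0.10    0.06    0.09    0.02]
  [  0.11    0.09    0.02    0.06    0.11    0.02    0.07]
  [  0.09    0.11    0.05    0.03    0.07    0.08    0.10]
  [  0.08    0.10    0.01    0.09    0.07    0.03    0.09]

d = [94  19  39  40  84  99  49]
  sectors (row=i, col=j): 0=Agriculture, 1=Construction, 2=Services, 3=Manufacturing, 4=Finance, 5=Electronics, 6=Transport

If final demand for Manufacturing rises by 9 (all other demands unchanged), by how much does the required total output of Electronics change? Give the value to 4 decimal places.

0.6429

Form M = I − A:
  [  0.92   -0.10   -0.02   -0.01   -0.03   -0.02   -0.06]
  [ -0.05    0.96   -0.02   -0.04   -0.05   -0.05   -0.01]
  [ -0.05   -0.11    0.99   -0.02   -0.05   -0.05   -0.02]
  [ -0.03   -0.01   -0.01    0.90   -0.06   -0.09   -0.02]
  [ -0.11   -0.09   -0.02   -0.06    0.89   -0.02   -0.07]
  [ -0.09   -0.11   -0.05   -0.03   -0.07    0.92   -0.10]
  [ -0.08   -0.10   -0.01   -0.09   -0.07   -0.03    0.91]
Leontief inverse L = M⁻¹:
  [  1.1157    0.1391    0.0298    0.0331    0.0593    0.0408    0.0855]
  [  0.0807    1.0727    0.0293    0.0600    0.0768    0.0703    0.0327]
  [  0.0855    0.1469    1.0210    0.0424    0.0806    0.0727    0.0448]
  [  0.0684    0.0495    0.0223    1.1300    0.0959    0.1197    0.0509]
  [  0.1664    0.1484    0.0345    0.0993    1.1590    0.0521    0.1104]
  [  0.1527    0.1795    0.0679    0.0714    0.1234    1.1182    0.1475]
  [  0.1325    0.1540    0.0242    0.1317    0.1172    0.0648    1.1289]
Total output x = L · d:
  x_0 = 1.1157·94 + 0.1391·19 + 0.0298·39 + 0.0331·40 + 0.0593·84 + 0.0408·99 + 0.0855·49 = 123.2099
  x_1 = 0.0807·94 + 1.0727·19 + 0.0293·39 + 0.0600·40 + 0.0768·84 + 0.0703·99 + 0.0327·49 = 46.5200
  x_2 = 0.0855·94 + 0.1469·19 + 1.0210·39 + 0.0424·40 + 0.0806·84 + 0.0727·99 + 0.0448·49 = 68.5063
  x_3 = 0.0684·94 + 0.0495·19 + 0.0223·39 + 1.1300·40 + 0.0959·84 + 0.1197·99 + 0.0509·49 = 75.8368
  x_4 = 0.1664·94 + 0.1484·19 + 0.0345·39 + 0.0993·40 + 1.1590·84 + 0.0521·99 + 0.1104·49 = 131.7006
  x_5 = 0.1527·94 + 0.1795·19 + 0.0679·39 + 0.0714·40 + 0.1234·84 + 1.1182·99 + 0.1475·49 = 151.5681
  x_6 = 0.1325·94 + 0.1540·19 + 0.0242·39 + 0.1317·40 + 0.1172·84 + 0.0648·99 + 1.1289·49 = 93.1706
Δx_5 = L[5,3] · Δd_3 = 0.0714 · 9 = 0.6429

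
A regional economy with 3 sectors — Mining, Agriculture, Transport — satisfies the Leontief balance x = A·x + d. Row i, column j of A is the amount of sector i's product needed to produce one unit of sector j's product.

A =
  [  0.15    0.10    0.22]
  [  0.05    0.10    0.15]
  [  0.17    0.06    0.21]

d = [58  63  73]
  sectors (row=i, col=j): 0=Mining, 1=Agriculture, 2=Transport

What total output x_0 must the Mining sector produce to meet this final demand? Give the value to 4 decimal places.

111.6673

Form M = I − A:
  [  0.85   -0.10   -0.22]
  [ -0.05    0.90   -0.15]
  [ -0.17   -0.06    0.79]
Leontief inverse L = M⁻¹:
  [  1.2629    0.1659    0.3832]
  [  0.1169    1.1407    0.2492]
  [  0.2806    0.1223    1.3672]
Total output x = L · d:
  x_0 = 1.2629·58 + 0.1659·63 + 0.3832·73 = 111.6673
  x_1 = 0.1169·58 + 1.1407·63 + 0.2492·73 = 96.8353
  x_2 = 0.2806·58 + 0.1223·63 + 1.3672·73 = 123.7893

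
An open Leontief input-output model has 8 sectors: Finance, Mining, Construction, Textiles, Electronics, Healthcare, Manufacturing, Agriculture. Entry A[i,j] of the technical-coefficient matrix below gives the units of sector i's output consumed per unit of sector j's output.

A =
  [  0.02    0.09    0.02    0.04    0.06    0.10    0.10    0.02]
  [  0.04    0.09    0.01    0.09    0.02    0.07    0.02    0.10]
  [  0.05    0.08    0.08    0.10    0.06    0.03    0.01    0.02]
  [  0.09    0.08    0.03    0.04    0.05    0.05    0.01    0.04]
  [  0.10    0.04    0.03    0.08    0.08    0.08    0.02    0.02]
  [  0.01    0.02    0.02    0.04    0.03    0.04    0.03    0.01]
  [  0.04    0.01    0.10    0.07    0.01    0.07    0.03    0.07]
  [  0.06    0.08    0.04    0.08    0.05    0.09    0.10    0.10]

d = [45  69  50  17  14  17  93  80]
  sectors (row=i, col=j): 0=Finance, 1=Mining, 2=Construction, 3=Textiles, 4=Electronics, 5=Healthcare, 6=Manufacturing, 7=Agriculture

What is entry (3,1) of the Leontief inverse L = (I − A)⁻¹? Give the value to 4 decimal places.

Form M = I − A:
  [  0.98   -0.09   -0.02   -0.04   -0.06   -0.10   -0.10   -0.02]
  [ -0.04    0.91   -0.01   -0.09   -0.02   -0.07   -0.02   -0.10]
  [ -0.05   -0.08    0.92   -0.10   -0.06   -0.03   -0.01   -0.02]
  [ -0.09   -0.08   -0.03    0.96   -0.05   -0.05   -0.01   -0.04]
  [ -0.10   -0.04   -0.03   -0.08    0.92   -0.08   -0.02   -0.02]
  [ -0.01   -0.02   -0.02   -0.04   -0.03    0.96   -0.03   -0.01]
  [ -0.04   -0.01   -0.10   -0.07   -0.01   -0.07    0.97   -0.07]
  [ -0.06   -0.08   -0.04   -0.08   -0.05   -0.09   -0.10    0.90]
Leontief inverse L = M⁻¹:
  [  1.0555    0.1300    0.0494    0.0887    0.0889    0.1474    0.1251    0.0563]
  [  0.0784    1.1399    0.0349    0.1388    0.0520    0.1211    0.0528    0.1420]
  [  0.0906    0.1302    1.1061    0.1493    0.0948    0.0767    0.0348    0.0534]
  [  0.1223    0.1242    0.0514    1.0833    0.0804    0.0961    0.0389    0.0717]
  [  0.1381    0.0864    0.0549    0.1258    1.1157    0.1302    0.0500    0.0496]
  [  0.0274    0.0388    0.0330    0.0611    0.0445    1.0605    0.0408    0.0243]
  [  0.0739    0.0534    0.1289    0.1150    0.0412    0.1115    1.0568    0.0999]
  [  0.1109    0.1414    0.0808    0.1470    0.0929    0.1582    0.1423    1.1525]
Total output x = L · d:
  x_0 = 1.0555·45 + 0.1300·69 + 0.0494·50 + 0.0887·17 + 0.0889·14 + 0.1474·17 + 0.1251·93 + 0.0563·80 = 80.3350
  x_1 = 0.0784·45 + 1.1399·69 + 0.0349·50 + 0.1388·17 + 0.0520·14 + 0.1211·17 + 0.0528·93 + 0.1420·80 = 105.3446
  x_2 = 0.0906·45 + 0.1302·69 + 1.1061·50 + 0.1493·17 + 0.0948·14 + 0.0767·17 + 0.0348·93 + 0.0534·80 = 81.0410
  x_3 = 0.1223·45 + 0.1242·69 + 0.0514·50 + 1.0833·17 + 0.0804·14 + 0.0961·17 + 0.0389·93 + 0.0717·80 = 47.1711
  x_4 = 0.1381·45 + 0.0864·69 + 0.0549·50 + 0.1258·17 + 1.1157·14 + 0.1302·17 + 0.0500·93 + 0.0496·80 = 43.5099
  x_5 = 0.0274·45 + 0.0388·69 + 0.0330·50 + 0.0611·17 + 0.0445·14 + 1.0605·17 + 0.0408·93 + 0.0243·80 = 30.9947
  x_6 = 0.0739·45 + 0.0534·69 + 0.1289·50 + 0.1150·17 + 0.0412·14 + 0.1115·17 + 1.0568·93 + 0.0999·80 = 124.1522
  x_7 = 0.1109·45 + 0.1414·69 + 0.0808·50 + 0.1470·17 + 0.0929·14 + 0.1582·17 + 0.1423·93 + 1.1525·80 = 130.7147

L[3,1] = 0.1242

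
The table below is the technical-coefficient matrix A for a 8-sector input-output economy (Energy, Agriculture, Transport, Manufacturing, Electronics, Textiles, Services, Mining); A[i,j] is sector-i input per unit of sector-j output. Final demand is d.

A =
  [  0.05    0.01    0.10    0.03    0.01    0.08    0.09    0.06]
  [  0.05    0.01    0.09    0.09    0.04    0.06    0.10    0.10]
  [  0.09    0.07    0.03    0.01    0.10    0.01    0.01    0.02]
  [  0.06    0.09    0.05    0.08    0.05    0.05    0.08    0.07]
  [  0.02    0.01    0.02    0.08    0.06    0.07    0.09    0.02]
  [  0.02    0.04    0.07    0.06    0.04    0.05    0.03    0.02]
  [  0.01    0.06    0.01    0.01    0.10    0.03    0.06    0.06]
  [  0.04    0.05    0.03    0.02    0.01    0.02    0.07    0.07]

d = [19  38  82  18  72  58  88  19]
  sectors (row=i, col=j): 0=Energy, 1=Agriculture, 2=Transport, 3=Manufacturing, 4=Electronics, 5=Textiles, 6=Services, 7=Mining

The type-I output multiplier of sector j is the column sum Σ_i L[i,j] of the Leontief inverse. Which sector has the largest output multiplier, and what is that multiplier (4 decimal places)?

Services (1.8743)

Form M = I − A:
  [  0.95   -0.01   -0.10   -0.03   -0.01   -0.08   -0.09   -0.06]
  [ -0.05    0.99   -0.09   -0.09   -0.04   -0.06   -0.10   -0.10]
  [ -0.09   -0.07    0.97   -0.01   -0.10   -0.01   -0.01   -0.02]
  [ -0.06   -0.09   -0.05    0.92   -0.05   -0.05   -0.08   -0.07]
  [ -0.02   -0.01   -0.02   -0.08    0.94   -0.07   -0.09   -0.02]
  [ -0.02   -0.04   -0.07   -0.06   -0.04    0.95   -0.03   -0.02]
  [ -0.01   -0.06   -0.01   -0.01   -0.10   -0.03    0.94   -0.06]
  [ -0.04   -0.05   -0.03   -0.02   -0.01   -0.02   -0.07    0.93]
Leontief inverse L = M⁻¹:
  [  1.0794    0.0426    0.1311    0.0555    0.0495    0.1076    0.1291    0.0929]
  [  0.0871    1.0530    0.1280    0.1260    0.0882    0.0963    0.1548    0.1450]
  [  0.1138    0.0883    1.0605    0.0393    0.1277    0.0405    0.0521    0.0496]
  [  0.0969    0.1288    0.0934    1.1221    0.0962    0.0904    0.1405    0.1196]
  [  0.0420    0.0391    0.0462    0.1098    1.0952    0.0981    0.1297    0.0502]
  [  0.0449    0.0656    0.0963    0.0869    0.0712    1.0744    0.0643    0.0473]
  [  0.0290    0.0808    0.0333    0.0380    0.1296    0.0561    1.0996    0.0891]
  [  0.0605    0.0720    0.0538    0.0405    0.0361    0.0414    0.1041    1.0995]
Total output x = L · d:
  x_0 = 1.0794·19 + 0.0426·38 + 0.1311·82 + 0.0555·18 + 0.0495·72 + 0.1076·58 + 0.1291·88 + 0.0929·19 = 56.8012
  x_1 = 0.0871·19 + 1.0530·38 + 0.1280·82 + 0.1260·18 + 0.0882·72 + 0.0963·58 + 0.1548·88 + 0.1450·19 = 82.7394
  x_2 = 0.1138·19 + 0.0883·38 + 1.0605·82 + 0.0393·18 + 0.1277·72 + 0.0405·58 + 0.0521·88 + 0.0496·19 = 110.2523
  x_3 = 0.0969·19 + 0.1288·38 + 0.0934·82 + 1.1221·18 + 0.0962·72 + 0.0904·58 + 0.1405·88 + 0.1196·19 = 61.4000
  x_4 = 0.0420·19 + 0.0391·38 + 0.0462·82 + 0.1098·18 + 1.0952·72 + 0.0981·58 + 0.1297·88 + 0.0502·19 = 104.9638
  x_5 = 0.0449·19 + 0.0656·38 + 0.0963·82 + 0.0869·18 + 0.0712·72 + 1.0744·58 + 0.0643·88 + 0.0473·19 = 86.8103
  x_6 = 0.0290·19 + 0.0808·38 + 0.0333·82 + 0.0380·18 + 0.1296·72 + 0.0561·58 + 1.0996·88 + 0.0891·19 = 118.0792
  x_7 = 0.0605·19 + 0.0720·38 + 0.0538·82 + 0.0405·18 + 0.0361·72 + 0.0414·58 + 0.1041·88 + 1.0995·19 = 44.0817
Output multipliers (column sums of L):
  Energy: 1.5535
  Agriculture: 1.5701
  Transport: 1.6426
  Manufacturing: 1.6182
  Electronics: 1.6937
  Textiles: 1.6047
  Services: 1.8743
  Mining: 1.6933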